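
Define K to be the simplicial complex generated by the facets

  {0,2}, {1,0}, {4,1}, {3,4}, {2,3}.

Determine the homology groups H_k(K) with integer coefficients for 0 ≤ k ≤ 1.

Order the vertices as 0 < 1 < 2 < 3 < 4. Listing each simplex with vertices in this order, K has dimension 1 with simplices:

  0-simplices (5): [0], [1], [2], [3], [4]
  1-simplices (5): [0,1], [0,2], [1,4], [2,3], [3,4]

giving chain groups C_0 ≅ Z^5, C_1 ≅ Z^5.

The boundary map ∂_1: C_1 → C_0 sends each edge [p,q] (with p < q) to q − p.
This gives a 5×5 integer matrix of rank 4; reducing to Smith normal form yields diagonal entries (1,1,1,1).

Reading off H_k = ker ∂_k / im ∂_{k+1}:

  H_0: rank C_0 − rank ∂_1 = 5 − 4 = 1, and the invariant factors of ∂_1 are all 1, so H_0 = Z.
  H_1: rank ker ∂_1 − rank ∂_2 = (5 − 4) − 0 = 1, and there is no ∂_2, so H_1 = Z.

H_0 ≅ Z,  H_1 ≅ Z.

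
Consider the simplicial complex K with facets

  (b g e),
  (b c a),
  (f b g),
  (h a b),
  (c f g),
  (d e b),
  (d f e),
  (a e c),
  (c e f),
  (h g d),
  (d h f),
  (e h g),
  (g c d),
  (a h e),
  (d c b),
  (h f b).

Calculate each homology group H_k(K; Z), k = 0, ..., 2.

We work with the vertex ordering a < b < c < d < e < f < g < h. The simplices of K, each written with vertices in increasing order, are:

  0-simplices (8): a, b, c, d, e, f, g, h
  1-simplices (24): ab, ac, ae, ah, bc, bd, be, bf, bg, bh, cd, ce, cf, cg, de, df, dg, dh, ef, eg, eh, fg, fh, gh
  2-simplices (16): abc, abh, ace, aeh, bcd, bde, beg, bfg, bfh, cdg, cef, cfg, def, dfh, dgh, egh

Hence C_0 ≅ Z^8, C_1 ≅ Z^24, C_2 ≅ Z^16.

The boundary map ∂_1: C_1 → C_0 is given by ∂[p,q] = [q] − [p].
As a 8×24 matrix over Z this has rank 7, with invariant factors (1,1,1,1,1,1,1).

∂_2: C_2 → C_1 sends each 2-simplex [p,q,r] to [q,r] − [p,r] + [p,q]. For instance
  ∂dgh = gh − dh + dg,
  ∂bde = de − be + bd.
The 24×16 boundary matrix has rank 15 and Smith normal form diag(1,1,1,1,1,1,1,1,1,1,1,1,1,1,1).

Now H_k = ker ∂_k / im ∂_{k+1}, so:

  H_0: rank C_0 − rank ∂_1 = 8 − 7 = 1, and the invariant factors of ∂_1 are all 1, so H_0 = Z.
  H_1: rank ker ∂_1 − rank ∂_2 = (24 − 7) − 15 = 2, and the invariant factors of ∂_2 are all 1, so H_1 = Z^2.
  H_2: rank ker ∂_2 − rank ∂_3 = (16 − 15) − 0 = 1, and there is no ∂_3, so H_2 = Z.

H_0 = Z,  H_1 = Z^2,  H_2 = Z.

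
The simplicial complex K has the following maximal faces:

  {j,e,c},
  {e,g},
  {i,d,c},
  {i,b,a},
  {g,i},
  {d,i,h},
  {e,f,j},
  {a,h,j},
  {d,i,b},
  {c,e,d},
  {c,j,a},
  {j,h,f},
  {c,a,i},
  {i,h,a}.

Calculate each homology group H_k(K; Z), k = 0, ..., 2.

H_0 ≅ Z,  H_1 ≅ Z,  H_2 = 0.

We work with the vertex ordering a < b < c < d < e < f < g < h < i < j. The simplices of K, each written with vertices in increasing order, are:

  0-simplices (10): a, b, c, d, e, f, g, h, i, j
  1-simplices (22): ab, ac, ah, ai, aj, bd, bi, cd, ce, ci, cj, de, dh, di, ef, eg, ej, fh, fj, gi, hi, hj
  2-simplices (12): abi, aci, acj, ahi, ahj, bdi, cde, cdi, cej, dhi, efj, fhj

giving chain groups C_0 ≅ Z^10, C_1 ≅ Z^22, C_2 ≅ Z^12.

∂_1: C_1 → C_0 is given by ∂[p,q] = [q] − [p]. For instance
  ∂cj = j − c.
The 10×22 boundary matrix has rank 9 and Smith normal form diag(1,1,1,1,1,1,1,1,1).

∂_2: C_2 → C_1 acts by ∂[p,q,r] = [q,r] − [p,r] + [p,q]. For instance
  ∂efj = fj − ej + ef,
  ∂aci = ci − ai + ac.
The resulting 22×12 matrix has rank 12, and its Smith normal form has invariant factors (1,1,1,1,1,1,1,1,1,1,1,1).

Now H_k = ker ∂_k / im ∂_{k+1}, so:

  H_0: rank C_0 − rank ∂_1 = 10 − 9 = 1, and the invariant factors of ∂_1 are all 1, so H_0 ≅ Z.
  H_1: rank ker ∂_1 − rank ∂_2 = (22 − 9) − 12 = 1, and the invariant factors of ∂_2 are all 1, so H_1 ≅ Z.
  H_2: rank ker ∂_2 − rank ∂_3 = (12 − 12) − 0 = 0, and there is no ∂_3, so H_2 ≅ 0.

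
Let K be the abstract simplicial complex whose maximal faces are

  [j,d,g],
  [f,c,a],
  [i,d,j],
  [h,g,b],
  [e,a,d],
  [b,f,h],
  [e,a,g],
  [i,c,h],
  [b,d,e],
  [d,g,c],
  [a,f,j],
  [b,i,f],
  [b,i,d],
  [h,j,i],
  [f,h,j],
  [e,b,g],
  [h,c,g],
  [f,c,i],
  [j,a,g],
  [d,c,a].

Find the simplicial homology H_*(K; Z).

H_0 = Z,  H_1 = Z × Z/2,  H_2 = 0.

We work with the vertex ordering a < b < c < d < e < f < g < h < i < j. The simplices of K, each written with vertices in increasing order, are:

  0-simplices (10): a, b, c, d, e, f, g, h, i, j
  1-simplices (30): ac, ad, ae, af, ag, aj, bd, be, bf, bg, bh, bi, cd, cf, cg, ch, ci, de, dg, di, dj, eg, fh, fi, fj, gh, gj, hi, hj, ij
  2-simplices (20): acd, acf, ade, aeg, afj, agj, bde, bdi, beg, bfh, bfi, bgh, cdg, cfi, cgh, chi, dgj, dij, fhj, hij

giving chain groups C_0 ≅ Z^10, C_1 ≅ Z^30, C_2 ≅ Z^20.

∂_1: C_1 → C_0 maps an edge to its endpoints' difference, ∂[p,q] = q − p.
As a 10×30 matrix over Z this has rank 9, with invariant factors (1,1,1,1,1,1,1,1,1).

Boundary ∂_2: C_2 → C_1 acts by ∂[p,q,r] = [q,r] − [p,r] + [p,q]. For instance
  ∂dgj = gj − dj + dg,
  ∂hij = ij − hj + hi.
This gives a 30×20 integer matrix of rank 20; reducing to Smith normal form yields diagonal entries (1,1,1,1,1,1,1,1,1,1,1,1,1,1,1,1,1,1,1,2).

From H_k ≅ ker(∂_k) / im(∂_{k+1}) we obtain:

  H_0: rank C_0 − rank ∂_1 = 10 − 9 = 1, and the invariant factors of ∂_1 are all 1, so H_0 = Z.
  H_1: rank ker ∂_1 − rank ∂_2 = (30 − 9) − 20 = 1, and ∂_2 has invariant factor 2 > 1, so H_1 = Z × Z/2.
  H_2: rank ker ∂_2 − rank ∂_3 = (20 − 20) − 0 = 0, and there is no ∂_3, so H_2 = 0.

As a check, the Euler characteristic is 10 − 30 + 20 = 0, which agrees with 1 − 1 + 0 = 0.
(K is a triangulation of the Klein bottle.)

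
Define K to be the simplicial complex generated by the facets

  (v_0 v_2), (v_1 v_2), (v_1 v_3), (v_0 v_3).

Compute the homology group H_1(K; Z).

H_1 = Z.

We work with the vertex ordering v_0 < v_1 < v_2 < v_3. The simplices of K, each written with vertices in increasing order, are:

  0-simplices (4): [v_0], [v_1], [v_2], [v_3]
  1-simplices (4): [v_0,v_2], [v_0,v_3], [v_1,v_2], [v_1,v_3]

so the chain groups are C_0 ≅ Z^4, C_1 ≅ Z^4.

∂_1: C_1 → C_0 is given by ∂[p,q] = [q] − [p].
The resulting 4×4 matrix has rank 3, and its Smith normal form has invariant factors (1,1,1).

Now H_k = ker ∂_k / im ∂_{k+1}, so:

  H_1: rank ker ∂_1 − rank ∂_2 = (4 − 3) − 0 = 1, and there is no ∂_2, so H_1 = Z.

(K is a triangulation of the circle S^1.)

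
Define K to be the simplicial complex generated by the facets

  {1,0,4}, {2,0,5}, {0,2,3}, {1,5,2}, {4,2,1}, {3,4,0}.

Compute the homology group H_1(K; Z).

Order the vertices as 0 < 1 < 2 < 3 < 4 < 5. Listing each simplex with vertices in this order, K has dimension 2 with simplices:

  0-simplices (6): [0], [1], [2], [3], [4], [5]
  1-simplices (12): [0,1], [0,2], [0,3], [0,4], [0,5], [1,2], [1,4], [1,5], [2,3], [2,4], [2,5], [3,4]
  2-simplices (6): [0,1,4], [0,2,3], [0,2,5], [0,3,4], [1,2,4], [1,2,5]

so the chain groups are C_0 ≅ Z^6, C_1 ≅ Z^12, C_2 ≅ Z^6.

Boundary ∂_1: C_1 → C_0 sends each edge [p,q] (with p < q) to q − p. For instance
  ∂[1,4] = [4] − [1].
The 6×12 boundary matrix has rank 5 and Smith normal form diag(1,1,1,1,1).

∂_2: C_2 → C_1 sends each 2-simplex [p,q,r] to [q,r] − [p,r] + [p,q]. For instance
  ∂[0,3,4] = [3,4] − [0,4] + [0,3],
  ∂[0,1,4] = [1,4] − [0,4] + [0,1].
The 12×6 boundary matrix has rank 6 and Smith normal form diag(1,1,1,1,1,1).

Reading off H_k = ker ∂_k / im ∂_{k+1}:

  H_1: rank ker ∂_1 − rank ∂_2 = (12 − 5) − 6 = 1, and the invariant factors of ∂_2 are all 1, so H_1 = Z.

H_1 = Z.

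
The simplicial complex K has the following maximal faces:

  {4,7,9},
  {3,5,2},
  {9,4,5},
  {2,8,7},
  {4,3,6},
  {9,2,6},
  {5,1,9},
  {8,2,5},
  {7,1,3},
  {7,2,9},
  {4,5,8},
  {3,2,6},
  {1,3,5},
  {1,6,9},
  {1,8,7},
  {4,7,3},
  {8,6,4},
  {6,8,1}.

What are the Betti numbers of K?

b_0 = 1, b_1 = 2, b_2 = 1.

Order the vertices as 1 < 2 < 3 < 4 < 5 < 6 < 7 < 8 < 9. Listing each simplex with vertices in this order, K has dimension 2 with simplices:

  0-simplices (9): [1], [2], [3], [4], [5], [6], [7], [8], [9]
  1-simplices (27): (27 of them)
  2-simplices (18): [1,3,5], [1,3,7], [1,5,9], [1,6,8], [1,6,9], [1,7,8], [2,3,5], [2,3,6], [2,5,8], [2,6,9], [2,7,8], [2,7,9], [3,4,6], [3,4,7], [4,5,8], [4,5,9], [4,6,8], [4,7,9]

so the chain groups are C_0 ≅ Z^9, C_1 ≅ Z^27, C_2 ≅ Z^18.

The boundary map ∂_1: C_1 → C_0 sends each edge [p,q] (with p < q) to q − p.
The resulting 9×27 matrix has rank 8, and its Smith normal form has invariant factors (1,1,1,1,1,1,1,1).

Boundary ∂_2: C_2 → C_1 maps a triangle to the signed sum of its edges. For instance
  ∂[2,7,9] = [7,9] − [2,9] + [2,7],
  ∂[2,7,8] = [7,8] − [2,8] + [2,7].
As a 27×18 matrix over Z this has rank 17, with invariant factors (1,1,1,1,1,1,1,1,1,1,1,1,1,1,1,1,1).

Reading off H_k = ker ∂_k / im ∂_{k+1}:

  H_0: rank C_0 − rank ∂_1 = 9 − 8 = 1, and the invariant factors of ∂_1 are all 1, so H_0 = Z.
  H_1: rank ker ∂_1 − rank ∂_2 = (27 − 8) − 17 = 2, and the invariant factors of ∂_2 are all 1, so H_1 = Z^2.
  H_2: rank ker ∂_2 − rank ∂_3 = (18 − 17) − 0 = 1, and there is no ∂_3, so H_2 = Z.

As a check, the Euler characteristic is 9 − 27 + 18 = 0, which agrees with 1 − 2 + 1 = 0.

Hence the Betti numbers are b_0 = 1, b_1 = 2, b_2 = 1.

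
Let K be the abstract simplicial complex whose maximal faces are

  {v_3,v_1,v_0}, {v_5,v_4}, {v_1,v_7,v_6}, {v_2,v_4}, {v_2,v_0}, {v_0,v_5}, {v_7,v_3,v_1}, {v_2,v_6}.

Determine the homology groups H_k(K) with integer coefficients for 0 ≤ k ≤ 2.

H_0 = Z,  H_1 = Z^2,  H_2 = 0.

Fix the vertex order v_0 < v_1 < v_2 < v_3 < v_4 < v_5 < v_6 < v_7 and write every simplex with vertices in increasing order. Then dim K = 2 and the simplices of K are:

  0-simplices (8): [v_0], [v_1], [v_2], [v_3], [v_4], [v_5], [v_6], [v_7]
  1-simplices (12): [v_0,v_1], [v_0,v_2], [v_0,v_3], [v_0,v_5], [v_1,v_3], [v_1,v_6], [v_1,v_7], [v_2,v_4], [v_2,v_6], [v_3,v_7], [v_4,v_5], [v_6,v_7]
  2-simplices (3): [v_0,v_1,v_3], [v_1,v_3,v_7], [v_1,v_6,v_7]

so the chain groups are C_0 ≅ Z^8, C_1 ≅ Z^12, C_2 ≅ Z^3.

The boundary map ∂_1: C_1 → C_0 is given by ∂[p,q] = [q] − [p]. For instance
  ∂[v_1,v_7] = [v_7] − [v_1].
As a 8×12 matrix over Z this has rank 7, with invariant factors (1,1,1,1,1,1,1).

The boundary map ∂_2: C_2 → C_1 acts by ∂[p,q,r] = [q,r] − [p,r] + [p,q]. For instance
  ∂[v_1,v_6,v_7] = [v_6,v_7] − [v_1,v_7] + [v_1,v_6],
  ∂[v_0,v_1,v_3] = [v_1,v_3] − [v_0,v_3] + [v_0,v_1].
This gives a 12×3 integer matrix of rank 3; reducing to Smith normal form yields diagonal entries (1,1,1).

Computing H_k = (kernel of ∂_k) / (image of ∂_{k+1}):

  H_0: rank C_0 − rank ∂_1 = 8 − 7 = 1, and the invariant factors of ∂_1 are all 1, so H_0 = Z.
  H_1: rank ker ∂_1 − rank ∂_2 = (12 − 7) − 3 = 2, and the invariant factors of ∂_2 are all 1, so H_1 = Z^2.
  H_2: rank ker ∂_2 − rank ∂_3 = (3 − 3) − 0 = 0, and there is no ∂_3, so H_2 = 0.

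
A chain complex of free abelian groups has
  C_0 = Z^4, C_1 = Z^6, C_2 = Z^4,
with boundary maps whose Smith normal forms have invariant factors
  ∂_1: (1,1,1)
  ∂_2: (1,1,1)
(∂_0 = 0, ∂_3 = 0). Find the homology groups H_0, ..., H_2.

H_0 = Z,  H_1 = 0,  H_2 = Z.

H_0: b_0 = 4 − 0 − 3 = 1; torsion from ∂_1 factors > 1: none. So H_0 = Z.
H_1: b_1 = 6 − 3 − 3 = 0; torsion from ∂_2 factors > 1: none. So H_1 = 0.
H_2: b_2 = 4 − 3 − 0 = 1; torsion from ∂_3 factors > 1: none. So H_2 = Z.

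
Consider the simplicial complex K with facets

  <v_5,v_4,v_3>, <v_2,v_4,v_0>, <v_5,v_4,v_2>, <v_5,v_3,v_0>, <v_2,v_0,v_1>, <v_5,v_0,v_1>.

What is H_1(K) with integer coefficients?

Take the total order v_0 < v_1 < v_2 < v_3 < v_4 < v_5 on the vertex set. Then K (dimension 2) consists of the simplices:

  0-simplices (6): [v_0], [v_1], [v_2], [v_3], [v_4], [v_5]
  1-simplices (12): [v_0,v_1], [v_0,v_2], [v_0,v_3], [v_0,v_4], [v_0,v_5], [v_1,v_2], [v_1,v_5], [v_2,v_4], [v_2,v_5], [v_3,v_4], [v_3,v_5], [v_4,v_5]
  2-simplices (6): [v_0,v_1,v_2], [v_0,v_1,v_5], [v_0,v_2,v_4], [v_0,v_3,v_5], [v_2,v_4,v_5], [v_3,v_4,v_5]

Hence C_0 ≅ Z^6, C_1 ≅ Z^12, C_2 ≅ Z^6.

∂_1: C_1 → C_0 sends each edge [p,q] (with p < q) to q − p.
The 6×12 boundary matrix has rank 5 and Smith normal form diag(1,1,1,1,1).

The boundary map ∂_2: C_2 → C_1 acts by ∂[p,q,r] = [q,r] − [p,r] + [p,q]. For instance
  ∂[v_0,v_3,v_5] = [v_3,v_5] − [v_0,v_5] + [v_0,v_3],
  ∂[v_2,v_4,v_5] = [v_4,v_5] − [v_2,v_5] + [v_2,v_4].
This gives a 12×6 integer matrix of rank 6; reducing to Smith normal form yields diagonal entries (1,1,1,1,1,1).

Now H_k = ker ∂_k / im ∂_{k+1}, so:

  H_1: rank ker ∂_1 − rank ∂_2 = (12 − 5) − 6 = 1, and the invariant factors of ∂_2 are all 1, so H_1 ≅ Z.

H_1 ≅ Z.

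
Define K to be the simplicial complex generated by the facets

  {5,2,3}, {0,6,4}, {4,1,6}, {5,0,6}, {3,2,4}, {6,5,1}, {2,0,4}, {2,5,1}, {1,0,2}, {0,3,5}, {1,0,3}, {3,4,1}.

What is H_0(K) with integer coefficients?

H_0 ≅ Z.

Order the vertices as 0 < 1 < 2 < 3 < 4 < 5 < 6. Listing each simplex with vertices in this order, K has dimension 2 with simplices:

  0-simplices (7): [0], [1], [2], [3], [4], [5], [6]
  1-simplices (18): [0,1], [0,2], [0,3], [0,4], [0,5], [0,6], [1,2], [1,3], [1,4], [1,5], [1,6], [2,3], [2,4], [2,5], [3,4], [3,5], [4,6], [5,6]
  2-simplices (12): [0,1,2], [0,1,3], [0,2,4], [0,3,5], [0,4,6], [0,5,6], [1,2,5], [1,3,4], [1,4,6], [1,5,6], [2,3,4], [2,3,5]

Hence C_0 ≅ Z^7, C_1 ≅ Z^18, C_2 ≅ Z^12.

The boundary map ∂_1: C_1 → C_0 maps an edge to its endpoints' difference, ∂[p,q] = q − p.
This gives a 7×18 integer matrix of rank 6; reducing to Smith normal form yields diagonal entries (1,1,1,1,1,1).

Boundary ∂_2: C_2 → C_1 sends each 2-simplex [p,q,r] to [q,r] − [p,r] + [p,q]. For instance
  ∂[2,3,5] = [3,5] − [2,5] + [2,3],
  ∂[1,4,6] = [4,6] − [1,6] + [1,4].
This gives a 18×12 integer matrix of rank 12; reducing to Smith normal form yields diagonal entries (1,1,1,1,1,1,1,1,1,1,1,2).

Computing H_k = (kernel of ∂_k) / (image of ∂_{k+1}):

  H_0: rank C_0 − rank ∂_1 = 7 − 6 = 1, and the invariant factors of ∂_1 are all 1, so H_0 = Z.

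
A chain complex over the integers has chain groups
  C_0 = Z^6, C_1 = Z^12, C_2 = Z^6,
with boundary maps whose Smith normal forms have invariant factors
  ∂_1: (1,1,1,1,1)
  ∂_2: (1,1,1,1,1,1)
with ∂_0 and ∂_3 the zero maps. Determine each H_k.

H_0 ≅ Z,  H_1 ≅ Z,  H_2 = 0.

H_0: b_0 = 6 − 0 − 5 = 1; torsion from ∂_1 factors > 1: none. So H_0 ≅ Z.
H_1: b_1 = 12 − 5 − 6 = 1; torsion from ∂_2 factors > 1: none. So H_1 ≅ Z.
H_2: b_2 = 6 − 6 − 0 = 0; torsion from ∂_3 factors > 1: none. So H_2 ≅ 0.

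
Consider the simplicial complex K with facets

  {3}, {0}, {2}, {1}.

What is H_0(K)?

K has 4 vertices.
rank ∂_0 = 0, rank ∂_1 = 0 ⇒ b_0 = 4 − 0 − 0 = 4. So H_0 = Z^4.

H_0 ≅ Z^4.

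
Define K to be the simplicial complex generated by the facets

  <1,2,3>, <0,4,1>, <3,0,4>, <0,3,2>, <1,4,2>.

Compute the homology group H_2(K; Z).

Take the total order 0 < 1 < 2 < 3 < 4 on the vertex set. Then K (dimension 2) consists of the simplices:

  0-simplices (5): [0], [1], [2], [3], [4]
  1-simplices (10): [0,1], [0,2], [0,3], [0,4], [1,2], [1,3], [1,4], [2,3], [2,4], [3,4]
  2-simplices (5): [0,1,4], [0,2,3], [0,3,4], [1,2,3], [1,2,4]

Hence C_0 ≅ Z^5, C_1 ≅ Z^10, C_2 ≅ Z^5.

Boundary ∂_1: C_1 → C_0 sends each edge [p,q] (with p < q) to q − p. For instance
  ∂[0,2] = [2] − [0].
This gives a 5×10 integer matrix of rank 4; reducing to Smith normal form yields diagonal entries (1,1,1,1).

Boundary ∂_2: C_2 → C_1 sends each 2-simplex [p,q,r] to [q,r] − [p,r] + [p,q]. For instance
  ∂[0,3,4] = [3,4] − [0,4] + [0,3],
  ∂[0,1,4] = [1,4] − [0,4] + [0,1].
As a 10×5 matrix over Z this has rank 5, with invariant factors (1,1,1,1,1).

Reading off H_k = ker ∂_k / im ∂_{k+1}:

  H_2: rank ker ∂_2 − rank ∂_3 = (5 − 5) − 0 = 0, and there is no ∂_3, so H_2 = 0.

H_2 = 0.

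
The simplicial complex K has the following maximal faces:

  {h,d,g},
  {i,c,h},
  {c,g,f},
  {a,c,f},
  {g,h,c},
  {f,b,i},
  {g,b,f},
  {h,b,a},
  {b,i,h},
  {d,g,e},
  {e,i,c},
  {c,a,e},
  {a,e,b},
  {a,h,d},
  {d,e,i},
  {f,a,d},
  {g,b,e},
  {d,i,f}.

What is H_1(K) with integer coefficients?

H_1 ≅ Z^2.

We work with the vertex ordering a < b < c < d < e < f < g < h < i. The simplices of K, each written with vertices in increasing order, are:

  0-simplices (9): a, b, c, d, e, f, g, h, i
  1-simplices (27): ab, ac, ad, ae, af, ah, be, bf, bg, bh, bi, ce, cf, cg, ch, ci, de, df, dg, dh, di, eg, ei, fg, fi, gh, hi
  2-simplices (18): abe, abh, ace, acf, adf, adh, beg, bfg, bfi, bhi, cei, cfg, cgh, chi, deg, dei, dfi, dgh

so the chain groups are C_0 ≅ Z^9, C_1 ≅ Z^27, C_2 ≅ Z^18.

The boundary map ∂_1: C_1 → C_0 maps an edge to its endpoints' difference, ∂[p,q] = q − p.
This gives a 9×27 integer matrix of rank 8; reducing to Smith normal form yields diagonal entries (1,1,1,1,1,1,1,1).

The boundary map ∂_2: C_2 → C_1 acts by ∂[p,q,r] = [q,r] − [p,r] + [p,q]. For instance
  ∂bhi = hi − bi + bh,
  ∂bfi = fi − bi + bf.
As a 27×18 matrix over Z this has rank 17, with invariant factors (1,1,1,1,1,1,1,1,1,1,1,1,1,1,1,1,1).

Reading off H_k = ker ∂_k / im ∂_{k+1}:

  H_1: rank ker ∂_1 − rank ∂_2 = (27 − 8) − 17 = 2, and the invariant factors of ∂_2 are all 1, so H_1 = Z^2.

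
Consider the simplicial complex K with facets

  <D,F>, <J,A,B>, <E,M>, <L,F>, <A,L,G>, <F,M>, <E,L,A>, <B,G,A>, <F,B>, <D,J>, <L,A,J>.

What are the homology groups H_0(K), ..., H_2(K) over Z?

Order the vertices as A < B < D < E < F < G < J < L < M. Listing each simplex with vertices in this order, K has dimension 2 with simplices:

  0-simplices (9): A, B, D, E, F, G, J, L, M
  1-simplices (16): AB, AE, AG, AJ, AL, BF, BG, BJ, DF, DJ, EL, EM, FL, FM, GL, JL
  2-simplices (5): ABG, ABJ, AEL, AGL, AJL

giving chain groups C_0 ≅ Z^9, C_1 ≅ Z^16, C_2 ≅ Z^5.

Boundary ∂_1: C_1 → C_0 sends each edge [p,q] (with p < q) to q − p.
As a 9×16 matrix over Z this has rank 8, with invariant factors (1,1,1,1,1,1,1,1).

The boundary map ∂_2: C_2 → C_1 acts by ∂[p,q,r] = [q,r] − [p,r] + [p,q]. For instance
  ∂AEL = EL − AL + AE,
  ∂AJL = JL − AL + AJ.
The 16×5 boundary matrix has rank 5 and Smith normal form diag(1,1,1,1,1).

Computing H_k = (kernel of ∂_k) / (image of ∂_{k+1}):

  H_0: rank C_0 − rank ∂_1 = 9 − 8 = 1, and the invariant factors of ∂_1 are all 1, so H_0 = Z.
  H_1: rank ker ∂_1 − rank ∂_2 = (16 − 8) − 5 = 3, and the invariant factors of ∂_2 are all 1, so H_1 = Z^3.
  H_2: rank ker ∂_2 − rank ∂_3 = (5 − 5) − 0 = 0, and there is no ∂_3, so H_2 = 0.

H_0 ≅ Z,  H_1 ≅ Z^3,  H_2 = 0.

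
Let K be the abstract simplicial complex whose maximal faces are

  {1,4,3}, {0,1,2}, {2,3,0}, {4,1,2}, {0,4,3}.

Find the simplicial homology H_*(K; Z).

H_0 = Z,  H_1 = Z,  H_2 = 0.

K has 5 vertices, 10 edges, 5 triangles.
rank ∂_0 = 0, rank ∂_1 = 4 ⇒ b_0 = 5 − 0 − 4 = 1; all invariant factors of ∂_1 are 1 so no torsion. So H_0 ≅ Z.
rank ∂_1 = 4, rank ∂_2 = 5 ⇒ b_1 = 10 − 4 − 5 = 1; all invariant factors of ∂_2 are 1 so no torsion. So H_1 ≅ Z.
rank ∂_2 = 5, rank ∂_3 = 0 ⇒ b_2 = 5 − 5 − 0 = 0. So H_2 ≅ 0.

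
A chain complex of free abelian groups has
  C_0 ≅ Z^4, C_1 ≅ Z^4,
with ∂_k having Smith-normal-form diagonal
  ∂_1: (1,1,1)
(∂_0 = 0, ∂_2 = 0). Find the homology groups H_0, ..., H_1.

H_0: b_0 = 4 − 0 − 3 = 1; torsion from ∂_1 factors > 1: none. So H_0 = Z.
H_1: b_1 = 4 − 3 − 0 = 1; torsion from ∂_2 factors > 1: none. So H_1 = Z.

H_0 = Z,  H_1 = Z.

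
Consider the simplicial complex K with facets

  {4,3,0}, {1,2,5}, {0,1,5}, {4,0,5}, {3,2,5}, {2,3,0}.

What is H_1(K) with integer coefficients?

H_1 = Z.

We work with the vertex ordering 0 < 1 < 2 < 3 < 4 < 5. The simplices of K, each written with vertices in increasing order, are:

  0-simplices (6): [0], [1], [2], [3], [4], [5]
  1-simplices (12): [0,1], [0,2], [0,3], [0,4], [0,5], [1,2], [1,5], [2,3], [2,5], [3,4], [3,5], [4,5]
  2-simplices (6): [0,1,5], [0,2,3], [0,3,4], [0,4,5], [1,2,5], [2,3,5]

so the chain groups are C_0 ≅ Z^6, C_1 ≅ Z^12, C_2 ≅ Z^6.

The boundary map ∂_1: C_1 → C_0 maps an edge to its endpoints' difference, ∂[p,q] = q − p.
The resulting 6×12 matrix has rank 5, and its Smith normal form has invariant factors (1,1,1,1,1).

∂_2: C_2 → C_1 maps a triangle to the signed sum of its edges. For instance
  ∂[0,1,5] = [1,5] − [0,5] + [0,1],
  ∂[2,3,5] = [3,5] − [2,5] + [2,3].
As a 12×6 matrix over Z this has rank 6, with invariant factors (1,1,1,1,1,1).

Computing H_k = (kernel of ∂_k) / (image of ∂_{k+1}):

  H_1: rank ker ∂_1 − rank ∂_2 = (12 − 5) − 6 = 1, and the invariant factors of ∂_2 are all 1, so H_1 = Z.

(K is a triangulation of the cylinder S^1 x I.)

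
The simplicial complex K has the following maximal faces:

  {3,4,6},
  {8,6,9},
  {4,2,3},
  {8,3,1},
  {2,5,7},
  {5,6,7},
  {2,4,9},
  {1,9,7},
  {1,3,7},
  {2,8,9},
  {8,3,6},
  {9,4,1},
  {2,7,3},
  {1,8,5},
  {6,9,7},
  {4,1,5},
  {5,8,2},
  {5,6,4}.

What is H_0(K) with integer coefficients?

H_0 = Z.

Order the vertices as 1 < 2 < 3 < 4 < 5 < 6 < 7 < 8 < 9. Listing each simplex with vertices in this order, K has dimension 2 with simplices:

  0-simplices (9): [1], [2], [3], [4], [5], [6], [7], [8], [9]
  1-simplices (27): (27 of them)
  2-simplices (18): [1,3,7], [1,3,8], [1,4,5], [1,4,9], [1,5,8], [1,7,9], [2,3,4], [2,3,7], [2,4,9], [2,5,7], [2,5,8], [2,8,9], [3,4,6], [3,6,8], [4,5,6], [5,6,7], [6,7,9], [6,8,9]

giving chain groups C_0 ≅ Z^9, C_1 ≅ Z^27, C_2 ≅ Z^18.

Boundary ∂_1: C_1 → C_0 is given by ∂[p,q] = [q] − [p]. For instance
  ∂[2,9] = [9] − [2].
As a 9×27 matrix over Z this has rank 8, with invariant factors (1,1,1,1,1,1,1,1).

The boundary map ∂_2: C_2 → C_1 acts by ∂[p,q,r] = [q,r] − [p,r] + [p,q]. For instance
  ∂[2,5,7] = [5,7] − [2,7] + [2,5],
  ∂[6,7,9] = [7,9] − [6,9] + [6,7].
The resulting 27×18 matrix has rank 17, and its Smith normal form has invariant factors (1,1,1,1,1,1,1,1,1,1,1,1,1,1,1,1,1).

Now H_k = ker ∂_k / im ∂_{k+1}, so:

  H_0: rank C_0 − rank ∂_1 = 9 − 8 = 1, and the invariant factors of ∂_1 are all 1, so H_0 = Z.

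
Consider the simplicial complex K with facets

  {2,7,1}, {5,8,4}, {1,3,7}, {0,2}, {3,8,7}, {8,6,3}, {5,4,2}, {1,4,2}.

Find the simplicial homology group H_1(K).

H_1 ≅ Z.

K has 9 vertices, 16 edges, 7 triangles.
rank ∂_1 = 8, rank ∂_2 = 7 ⇒ b_1 = 16 − 8 − 7 = 1; all invariant factors of ∂_2 are 1 so no torsion. So H_1 ≅ Z.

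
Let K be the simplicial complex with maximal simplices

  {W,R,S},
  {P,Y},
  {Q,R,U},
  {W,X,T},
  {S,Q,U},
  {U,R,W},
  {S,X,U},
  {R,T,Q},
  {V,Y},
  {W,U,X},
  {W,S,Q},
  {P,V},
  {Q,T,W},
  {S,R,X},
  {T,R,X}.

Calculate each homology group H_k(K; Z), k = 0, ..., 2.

H_0 = Z^2,  H_1 = Z ⊕ Z/2Z,  H_2 = 0.

Order the vertices as P < Q < R < S < T < U < V < W < X < Y. Listing each simplex with vertices in this order, K has dimension 2 with simplices:

  0-simplices (10): P, Q, R, S, T, U, V, W, X, Y
  1-simplices (21): PV, PY, QR, QS, QT, QU, QW, RS, RT, RU, RW, RX, SU, SW, SX, TW, TX, UW, UX, VY, WX
  2-simplices (12): QRT, QRU, QSU, QSW, QTW, RSW, RSX, RTX, RUW, SUX, TWX, UWX

Hence C_0 ≅ Z^10, C_1 ≅ Z^21, C_2 ≅ Z^12.

Boundary ∂_1: C_1 → C_0 sends each edge [p,q] (with p < q) to q − p. For instance
  ∂RX = X − R.
As a 10×21 matrix over Z this has rank 8, with invariant factors (1,1,1,1,1,1,1,1).

The boundary map ∂_2: C_2 → C_1 sends each 2-simplex [p,q,r] to [q,r] − [p,r] + [p,q]. For instance
  ∂QRT = RT − QT + QR,
  ∂UWX = WX − UX + UW.
This gives a 21×12 integer matrix of rank 12; reducing to Smith normal form yields diagonal entries (1,1,1,1,1,1,1,1,1,1,1,2).

Now H_k = ker ∂_k / im ∂_{k+1}, so:

  H_0: rank C_0 − rank ∂_1 = 10 − 8 = 2, and the invariant factors of ∂_1 are all 1, so H_0 ≅ Z^2.
  H_1: rank ker ∂_1 − rank ∂_2 = (21 − 8) − 12 = 1, and ∂_2 has invariant factor 2 > 1, so H_1 ≅ Z ⊕ Z/2Z.
  H_2: rank ker ∂_2 − rank ∂_3 = (12 − 12) − 0 = 0, and there is no ∂_3, so H_2 ≅ 0.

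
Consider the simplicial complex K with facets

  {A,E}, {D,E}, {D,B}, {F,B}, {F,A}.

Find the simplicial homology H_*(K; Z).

We work with the vertex ordering A < B < D < E < F. The simplices of K, each written with vertices in increasing order, are:

  0-simplices (5): A, B, D, E, F
  1-simplices (5): AE, AF, BD, BF, DE

so the chain groups are C_0 ≅ Z^5, C_1 ≅ Z^5.

∂_1: C_1 → C_0 maps an edge to its endpoints' difference, ∂[p,q] = q − p. For instance
  ∂AE = E − A.
The resulting 5×5 matrix has rank 4, and its Smith normal form has invariant factors (1,1,1,1).

From H_k ≅ ker(∂_k) / im(∂_{k+1}) we obtain:

  H_0: rank C_0 − rank ∂_1 = 5 − 4 = 1, and the invariant factors of ∂_1 are all 1, so H_0 = Z.
  H_1: rank ker ∂_1 − rank ∂_2 = (5 − 4) − 0 = 1, and there is no ∂_2, so H_1 = Z.

As a check, the Euler characteristic is 5 − 5 = 0, which agrees with 1 − 1 = 0.
(K is a triangulation of the circle S^1.)

H_0 = Z,  H_1 = Z.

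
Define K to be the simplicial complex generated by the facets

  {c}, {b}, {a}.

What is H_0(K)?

H_0 ≅ Z^3.

Take the total order a < b < c on the vertex set. Then K (dimension 0) consists of the simplices:

  0-simplices (3): a, b, c

Hence C_0 ≅ Z^3.

Reading off H_k = ker ∂_k / im ∂_{k+1}:

  H_0: rank C_0 − rank ∂_1 = 3 − 0 = 3, and there is no ∂_1, so H_0 = Z^3.

(K is a triangulation of a set of 3 points.)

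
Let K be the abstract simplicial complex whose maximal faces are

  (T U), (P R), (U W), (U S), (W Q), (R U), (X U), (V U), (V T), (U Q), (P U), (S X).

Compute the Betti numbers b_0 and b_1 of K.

Fix the vertex order P < Q < R < S < T < U < V < W < X and write every simplex with vertices in increasing order. Then dim K = 1 and the simplices of K are:

  0-simplices (9): P, Q, R, S, T, U, V, W, X
  1-simplices (12): PR, PU, QU, QW, RU, SU, SX, TU, TV, UV, UW, UX

so the chain groups are C_0 ≅ Z^9, C_1 ≅ Z^12.

The boundary map ∂_1: C_1 → C_0 sends each edge [p,q] (with p < q) to q − p. For instance
  ∂TV = V − T.
This gives a 9×12 integer matrix of rank 8; reducing to Smith normal form yields diagonal entries (1,1,1,1,1,1,1,1).

Reading off H_k = ker ∂_k / im ∂_{k+1}:

  H_0: rank C_0 − rank ∂_1 = 9 − 8 = 1, and the invariant factors of ∂_1 are all 1, so H_0 = Z.
  H_1: rank ker ∂_1 − rank ∂_2 = (12 − 8) − 0 = 4, and there is no ∂_2, so H_1 = Z^4.

Hence the Betti numbers are b_0 = 1, b_1 = 4.

b_0 = 1, b_1 = 4.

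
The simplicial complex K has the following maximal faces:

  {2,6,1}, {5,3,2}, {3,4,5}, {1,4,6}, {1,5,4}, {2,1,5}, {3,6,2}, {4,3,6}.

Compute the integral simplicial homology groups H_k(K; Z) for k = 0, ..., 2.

H_0 = Z,  H_1 = 0,  H_2 = Z.

Fix the vertex order 1 < 2 < 3 < 4 < 5 < 6 and write every simplex with vertices in increasing order. Then dim K = 2 and the simplices of K are:

  0-simplices (6): [1], [2], [3], [4], [5], [6]
  1-simplices (12): [1,2], [1,4], [1,5], [1,6], [2,3], [2,5], [2,6], [3,4], [3,5], [3,6], [4,5], [4,6]
  2-simplices (8): [1,2,5], [1,2,6], [1,4,5], [1,4,6], [2,3,5], [2,3,6], [3,4,5], [3,4,6]

so the chain groups are C_0 ≅ Z^6, C_1 ≅ Z^12, C_2 ≅ Z^8.

The boundary map ∂_1: C_1 → C_0 sends each edge [p,q] (with p < q) to q − p. For instance
  ∂[4,5] = [5] − [4].
This gives a 6×12 integer matrix of rank 5; reducing to Smith normal form yields diagonal entries (1,1,1,1,1).

∂_2: C_2 → C_1 maps a triangle to the signed sum of its edges. For instance
  ∂[1,4,6] = [4,6] − [1,6] + [1,4],
  ∂[1,2,6] = [2,6] − [1,6] + [1,2].
As a 12×8 matrix over Z this has rank 7, with invariant factors (1,1,1,1,1,1,1).

Reading off H_k = ker ∂_k / im ∂_{k+1}:

  H_0: rank C_0 − rank ∂_1 = 6 − 5 = 1, and the invariant factors of ∂_1 are all 1, so H_0 ≅ Z.
  H_1: rank ker ∂_1 − rank ∂_2 = (12 − 5) − 7 = 0, and the invariant factors of ∂_2 are all 1, so H_1 ≅ 0.
  H_2: rank ker ∂_2 − rank ∂_3 = (8 − 7) − 0 = 1, and there is no ∂_3, so H_2 ≅ Z.

As a check, the Euler characteristic is 6 − 12 + 8 = 2, which agrees with 1 − 0 + 1 = 2.
(K is a triangulation of the 2-sphere S^2.)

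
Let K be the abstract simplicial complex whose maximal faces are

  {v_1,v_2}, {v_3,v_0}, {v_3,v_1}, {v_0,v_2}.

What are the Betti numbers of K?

Fix the vertex order v_0 < v_1 < v_2 < v_3 and write every simplex with vertices in increasing order. Then dim K = 1 and the simplices of K are:

  0-simplices (4): [v_0], [v_1], [v_2], [v_3]
  1-simplices (4): [v_0,v_2], [v_0,v_3], [v_1,v_2], [v_1,v_3]

giving chain groups C_0 ≅ Z^4, C_1 ≅ Z^4.

Boundary ∂_1: C_1 → C_0 sends each edge [p,q] (with p < q) to q − p. For instance
  ∂[v_1,v_2] = [v_2] − [v_1].
This gives a 4×4 integer matrix of rank 3; reducing to Smith normal form yields diagonal entries (1,1,1).

Now H_k = ker ∂_k / im ∂_{k+1}, so:

  H_0: rank C_0 − rank ∂_1 = 4 − 3 = 1, and the invariant factors of ∂_1 are all 1, so H_0 = Z.
  H_1: rank ker ∂_1 − rank ∂_2 = (4 − 3) − 0 = 1, and there is no ∂_2, so H_1 = Z.

(K is a triangulation of the circle S^1.)

Hence the Betti numbers are b_0 = 1, b_1 = 1.

b_0 = 1, b_1 = 1.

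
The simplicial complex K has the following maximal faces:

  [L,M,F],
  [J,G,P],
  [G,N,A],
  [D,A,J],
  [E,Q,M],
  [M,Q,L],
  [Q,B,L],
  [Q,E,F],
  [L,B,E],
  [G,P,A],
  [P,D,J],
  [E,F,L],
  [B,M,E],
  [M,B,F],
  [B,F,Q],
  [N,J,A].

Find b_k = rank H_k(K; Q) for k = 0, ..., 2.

b_0 = 2, b_1 = 1, b_2 = 0.

Take the total order A < B < D < E < F < G < J < L < M < N < P < Q on the vertex set. Then K (dimension 2) consists of the simplices:

  0-simplices (12): A, B, D, E, F, G, J, L, M, N, P, Q
  1-simplices (27): AD, AG, AJ, AN, AP, BE, BF, BL, BM, BQ, DJ, DP, EF, EL, EM, EQ, FL, FM, FQ, GJ, GN, GP, JN, JP, LM, LQ, MQ
  2-simplices (16): ADJ, AGN, AGP, AJN, BEL, BEM, BFM, BFQ, BLQ, DJP, EFL, EFQ, EMQ, FLM, GJP, LMQ

Hence C_0 ≅ Z^12, C_1 ≅ Z^27, C_2 ≅ Z^16.

The boundary map ∂_1: C_1 → C_0 is given by ∂[p,q] = [q] − [p].
The 12×27 boundary matrix has rank 10 and Smith normal form diag(1,1,1,1,1,1,1,1,1,1).

∂_2: C_2 → C_1 acts by ∂[p,q,r] = [q,r] − [p,r] + [p,q]. For instance
  ∂BEL = EL − BL + BE,
  ∂ADJ = DJ − AJ + AD.
This gives a 27×16 integer matrix of rank 16; reducing to Smith normal form yields diagonal entries (1,1,1,1,1,1,1,1,1,1,1,1,1,1,1,2).

Reading off H_k = ker ∂_k / im ∂_{k+1}:

  H_0: rank C_0 − rank ∂_1 = 12 − 10 = 2, and the invariant factors of ∂_1 are all 1, so H_0 ≅ Z^2.
  H_1: rank ker ∂_1 − rank ∂_2 = (27 − 10) − 16 = 1, and ∂_2 has invariant factor 2 > 1, so H_1 ≅ Z × Z/2.
  H_2: rank ker ∂_2 − rank ∂_3 = (16 − 16) − 0 = 0, and there is no ∂_3, so H_2 ≅ 0.

As a check, the Euler characteristic is 12 − 27 + 16 = 1, which agrees with 2 − 1 + 0 = 1.

Hence the Betti numbers are b_0 = 2, b_1 = 1, b_2 = 0.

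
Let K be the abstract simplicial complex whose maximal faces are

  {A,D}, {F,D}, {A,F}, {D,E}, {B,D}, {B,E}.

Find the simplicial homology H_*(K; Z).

Order the vertices as A < B < D < E < F. Listing each simplex with vertices in this order, K has dimension 1 with simplices:

  0-simplices (5): A, B, D, E, F
  1-simplices (6): AD, AF, BD, BE, DE, DF

so the chain groups are C_0 ≅ Z^5, C_1 ≅ Z^6.

Boundary ∂_1: C_1 → C_0 sends each edge [p,q] (with p < q) to q − p.
The resulting 5×6 matrix has rank 4, and its Smith normal form has invariant factors (1,1,1,1).

Now H_k = ker ∂_k / im ∂_{k+1}, so:

  H_0: rank C_0 − rank ∂_1 = 5 − 4 = 1, and the invariant factors of ∂_1 are all 1, so H_0 ≅ Z.
  H_1: rank ker ∂_1 − rank ∂_2 = (6 − 4) − 0 = 2, and there is no ∂_2, so H_1 ≅ Z^2.

H_0 ≅ Z,  H_1 ≅ Z^2.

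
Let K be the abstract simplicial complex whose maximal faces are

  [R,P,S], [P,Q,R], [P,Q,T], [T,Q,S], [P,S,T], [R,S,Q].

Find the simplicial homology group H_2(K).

H_2 ≅ Z.

Order the vertices as P < Q < R < S < T. Listing each simplex with vertices in this order, K has dimension 2 with simplices:

  0-simplices (5): P, Q, R, S, T
  1-simplices (9): PQ, PR, PS, PT, QR, QS, QT, RS, ST
  2-simplices (6): PQR, PQT, PRS, PST, QRS, QST

giving chain groups C_0 ≅ Z^5, C_1 ≅ Z^9, C_2 ≅ Z^6.

The boundary map ∂_1: C_1 → C_0 maps an edge to its endpoints' difference, ∂[p,q] = q − p. For instance
  ∂PS = S − P.
The resulting 5×9 matrix has rank 4, and its Smith normal form has invariant factors (1,1,1,1).

∂_2: C_2 → C_1 maps a triangle to the signed sum of its edges. For instance
  ∂PQR = QR − PR + PQ,
  ∂PST = ST − PT + PS.
This gives a 9×6 integer matrix of rank 5; reducing to Smith normal form yields diagonal entries (1,1,1,1,1).

Computing H_k = (kernel of ∂_k) / (image of ∂_{k+1}):

  H_2: rank ker ∂_2 − rank ∂_3 = (6 − 5) − 0 = 1, and there is no ∂_3, so H_2 ≅ Z.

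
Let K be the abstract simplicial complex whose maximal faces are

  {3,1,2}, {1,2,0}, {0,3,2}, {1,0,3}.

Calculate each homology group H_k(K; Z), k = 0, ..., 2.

Fix the vertex order 0 < 1 < 2 < 3 and write every simplex with vertices in increasing order. Then dim K = 2 and the simplices of K are:

  0-simplices (4): [0], [1], [2], [3]
  1-simplices (6): [0,1], [0,2], [0,3], [1,2], [1,3], [2,3]
  2-simplices (4): [0,1,2], [0,1,3], [0,2,3], [1,2,3]

giving chain groups C_0 ≅ Z^4, C_1 ≅ Z^6, C_2 ≅ Z^4.

Boundary ∂_1: C_1 → C_0 maps an edge to its endpoints' difference, ∂[p,q] = q − p.
As a 4×6 matrix over Z this has rank 3, with invariant factors (1,1,1).

Boundary ∂_2: C_2 → C_1 sends each 2-simplex [p,q,r] to [q,r] − [p,r] + [p,q]. For instance
  ∂[0,1,2] = [1,2] − [0,2] + [0,1],
  ∂[1,2,3] = [2,3] − [1,3] + [1,2].
The resulting 6×4 matrix has rank 3, and its Smith normal form has invariant factors (1,1,1).

Computing H_k = (kernel of ∂_k) / (image of ∂_{k+1}):

  H_0: rank C_0 − rank ∂_1 = 4 − 3 = 1, and the invariant factors of ∂_1 are all 1, so H_0 ≅ Z.
  H_1: rank ker ∂_1 − rank ∂_2 = (6 − 3) − 3 = 0, and the invariant factors of ∂_2 are all 1, so H_1 ≅ 0.
  H_2: rank ker ∂_2 − rank ∂_3 = (4 − 3) − 0 = 1, and there is no ∂_3, so H_2 ≅ Z.

H_0 = Z,  H_1 = 0,  H_2 = Z.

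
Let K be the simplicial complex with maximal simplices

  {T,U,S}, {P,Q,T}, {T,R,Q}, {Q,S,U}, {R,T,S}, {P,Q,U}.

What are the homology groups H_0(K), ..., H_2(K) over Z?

We work with the vertex ordering P < Q < R < S < T < U. The simplices of K, each written with vertices in increasing order, are:

  0-simplices (6): P, Q, R, S, T, U
  1-simplices (12): PQ, PT, PU, QR, QS, QT, QU, RS, RT, ST, SU, TU
  2-simplices (6): PQT, PQU, QRT, QSU, RST, STU

Hence C_0 ≅ Z^6, C_1 ≅ Z^12, C_2 ≅ Z^6.

∂_1: C_1 → C_0 sends each edge [p,q] (with p < q) to q − p.
The 6×12 boundary matrix has rank 5 and Smith normal form diag(1,1,1,1,1).

∂_2: C_2 → C_1 acts by ∂[p,q,r] = [q,r] − [p,r] + [p,q]. For instance
  ∂PQU = QU − PU + PQ,
  ∂RST = ST − RT + RS.
The resulting 12×6 matrix has rank 6, and its Smith normal form has invariant factors (1,1,1,1,1,1).

Now H_k = ker ∂_k / im ∂_{k+1}, so:

  H_0: rank C_0 − rank ∂_1 = 6 − 5 = 1, and the invariant factors of ∂_1 are all 1, so H_0 = Z.
  H_1: rank ker ∂_1 − rank ∂_2 = (12 − 5) − 6 = 1, and the invariant factors of ∂_2 are all 1, so H_1 = Z.
  H_2: rank ker ∂_2 − rank ∂_3 = (6 − 6) − 0 = 0, and there is no ∂_3, so H_2 = 0.

As a check, the Euler characteristic is 6 − 12 + 6 = 0, which agrees with 1 − 1 + 0 = 0.

H_0 ≅ Z,  H_1 ≅ Z,  H_2 = 0.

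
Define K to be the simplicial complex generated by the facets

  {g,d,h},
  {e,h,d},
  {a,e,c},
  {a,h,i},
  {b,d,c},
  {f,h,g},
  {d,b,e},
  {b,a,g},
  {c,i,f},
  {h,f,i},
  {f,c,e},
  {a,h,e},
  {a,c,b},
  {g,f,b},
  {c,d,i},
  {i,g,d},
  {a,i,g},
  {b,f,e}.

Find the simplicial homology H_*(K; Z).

Order the vertices as a < b < c < d < e < f < g < h < i. Listing each simplex with vertices in this order, K has dimension 2 with simplices:

  0-simplices (9): a, b, c, d, e, f, g, h, i
  1-simplices (27): ab, ac, ae, ag, ah, ai, bc, bd, be, bf, bg, cd, ce, cf, ci, de, dg, dh, di, ef, eh, fg, fh, fi, gh, gi, hi
  2-simplices (18): abc, abg, ace, aeh, agi, ahi, bcd, bde, bef, bfg, cdi, cef, cfi, deh, dgh, dgi, fgh, fhi

so the chain groups are C_0 ≅ Z^9, C_1 ≅ Z^27, C_2 ≅ Z^18.

The boundary map ∂_1: C_1 → C_0 sends each edge [p,q] (with p < q) to q − p.
The resulting 9×27 matrix has rank 8, and its Smith normal form has invariant factors (1,1,1,1,1,1,1,1).

∂_2: C_2 → C_1 acts by ∂[p,q,r] = [q,r] − [p,r] + [p,q]. For instance
  ∂cdi = di − ci + cd,
  ∂bcd = cd − bd + bc.
As a 27×18 matrix over Z this has rank 18, with invariant factors (1,1,1,1,1,1,1,1,1,1,1,1,1,1,1,1,1,2).

Computing H_k = (kernel of ∂_k) / (image of ∂_{k+1}):

  H_0: rank C_0 − rank ∂_1 = 9 − 8 = 1, and the invariant factors of ∂_1 are all 1, so H_0 = Z.
  H_1: rank ker ∂_1 − rank ∂_2 = (27 − 8) − 18 = 1, and ∂_2 has invariant factor 2 > 1, so H_1 = Z ⊕ Z/2.
  H_2: rank ker ∂_2 − rank ∂_3 = (18 − 18) − 0 = 0, and there is no ∂_3, so H_2 = 0.

(K is a triangulation of the Klein bottle.)

H_0 = Z,  H_1 = Z ⊕ Z/2,  H_2 = 0.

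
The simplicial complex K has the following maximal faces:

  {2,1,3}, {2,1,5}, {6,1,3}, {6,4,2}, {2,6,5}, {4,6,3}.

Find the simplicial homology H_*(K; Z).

H_0 ≅ Z,  H_1 ≅ Z,  H_2 = 0.

Order the vertices as 1 < 2 < 3 < 4 < 5 < 6. Listing each simplex with vertices in this order, K has dimension 2 with simplices:

  0-simplices (6): [1], [2], [3], [4], [5], [6]
  1-simplices (12): [1,2], [1,3], [1,5], [1,6], [2,3], [2,4], [2,5], [2,6], [3,4], [3,6], [4,6], [5,6]
  2-simplices (6): [1,2,3], [1,2,5], [1,3,6], [2,4,6], [2,5,6], [3,4,6]

Hence C_0 ≅ Z^6, C_1 ≅ Z^12, C_2 ≅ Z^6.

Boundary ∂_1: C_1 → C_0 sends each edge [p,q] (with p < q) to q − p. For instance
  ∂[2,3] = [3] − [2].
The resulting 6×12 matrix has rank 5, and its Smith normal form has invariant factors (1,1,1,1,1).

The boundary map ∂_2: C_2 → C_1 sends each 2-simplex [p,q,r] to [q,r] − [p,r] + [p,q]. For instance
  ∂[2,4,6] = [4,6] − [2,6] + [2,4],
  ∂[1,2,5] = [2,5] − [1,5] + [1,2].
This gives a 12×6 integer matrix of rank 6; reducing to Smith normal form yields diagonal entries (1,1,1,1,1,1).

Reading off H_k = ker ∂_k / im ∂_{k+1}:

  H_0: rank C_0 − rank ∂_1 = 6 − 5 = 1, and the invariant factors of ∂_1 are all 1, so H_0 ≅ Z.
  H_1: rank ker ∂_1 − rank ∂_2 = (12 − 5) − 6 = 1, and the invariant factors of ∂_2 are all 1, so H_1 ≅ Z.
  H_2: rank ker ∂_2 − rank ∂_3 = (6 − 6) − 0 = 0, and there is no ∂_3, so H_2 ≅ 0.

(K is a triangulation of the cylinder S^1 x I.)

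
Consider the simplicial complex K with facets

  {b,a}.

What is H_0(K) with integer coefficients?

H_0 = Z.

Fix the vertex order a < b and write every simplex with vertices in increasing order. Then dim K = 1 and the simplices of K are:

  0-simplices (2): a, b
  1-simplices (1): ab

Hence C_0 ≅ Z^2, C_1 ≅ Z^1.

∂_1: C_1 → C_0 is given by ∂[p,q] = [q] − [p].
This gives a 2×1 integer matrix of rank 1; reducing to Smith normal form yields diagonal entries (1).

From H_k ≅ ker(∂_k) / im(∂_{k+1}) we obtain:

  H_0: rank C_0 − rank ∂_1 = 2 − 1 = 1, and the invariant factors of ∂_1 are all 1, so H_0 ≅ Z.

(K is a triangulation of the 1-simplex.)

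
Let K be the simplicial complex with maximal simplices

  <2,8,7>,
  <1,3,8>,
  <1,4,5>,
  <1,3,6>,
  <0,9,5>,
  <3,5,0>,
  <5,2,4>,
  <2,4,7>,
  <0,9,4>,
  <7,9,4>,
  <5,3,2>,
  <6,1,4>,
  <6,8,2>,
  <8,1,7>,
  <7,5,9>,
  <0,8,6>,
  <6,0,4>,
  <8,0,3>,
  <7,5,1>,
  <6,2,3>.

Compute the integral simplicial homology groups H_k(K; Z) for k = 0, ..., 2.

H_0 = Z,  H_1 = Z ⊕ Z/2Z,  H_2 = 0.

Fix the vertex order 0 < 1 < 2 < 3 < 4 < 5 < 6 < 7 < 8 < 9 and write every simplex with vertices in increasing order. Then dim K = 2 and the simplices of K are:

  0-simplices (10): [0], [1], [2], [3], [4], [5], [6], [7], [8], [9]
  1-simplices (30): (30 of them)
  2-simplices (20): (20 of them)

so the chain groups are C_0 ≅ Z^10, C_1 ≅ Z^30, C_2 ≅ Z^20.

∂_1: C_1 → C_0 sends each edge [p,q] (with p < q) to q − p. For instance
  ∂[1,4] = [4] − [1].
As a 10×30 matrix over Z this has rank 9, with invariant factors (1,1,1,1,1,1,1,1,1).

The boundary map ∂_2: C_2 → C_1 acts by ∂[p,q,r] = [q,r] − [p,r] + [p,q]. For instance
  ∂[0,4,9] = [4,9] − [0,9] + [0,4],
  ∂[1,4,5] = [4,5] − [1,5] + [1,4].
As a 30×20 matrix over Z this has rank 20, with invariant factors (1,1,1,1,1,1,1,1,1,1,1,1,1,1,1,1,1,1,1,2).

Computing H_k = (kernel of ∂_k) / (image of ∂_{k+1}):

  H_0: rank C_0 − rank ∂_1 = 10 − 9 = 1, and the invariant factors of ∂_1 are all 1, so H_0 = Z.
  H_1: rank ker ∂_1 − rank ∂_2 = (30 − 9) − 20 = 1, and ∂_2 has invariant factor 2 > 1, so H_1 = Z ⊕ Z/2Z.
  H_2: rank ker ∂_2 − rank ∂_3 = (20 − 20) − 0 = 0, and there is no ∂_3, so H_2 = 0.

As a check, the Euler characteristic is 10 − 30 + 20 = 0, which agrees with 1 − 1 + 0 = 0.
(K is a triangulation of the Klein bottle.)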